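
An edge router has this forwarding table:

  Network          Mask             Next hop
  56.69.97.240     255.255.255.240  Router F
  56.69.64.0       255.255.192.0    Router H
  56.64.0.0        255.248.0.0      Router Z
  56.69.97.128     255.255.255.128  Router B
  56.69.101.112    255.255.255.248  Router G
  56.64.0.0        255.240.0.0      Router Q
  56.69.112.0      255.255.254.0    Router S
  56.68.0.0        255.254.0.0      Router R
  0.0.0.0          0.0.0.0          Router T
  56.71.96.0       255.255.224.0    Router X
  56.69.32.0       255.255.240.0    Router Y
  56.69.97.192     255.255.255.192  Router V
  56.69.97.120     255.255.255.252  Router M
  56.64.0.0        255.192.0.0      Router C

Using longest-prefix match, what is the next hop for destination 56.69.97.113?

Routes whose prefix contains 56.69.97.113:
  0.0.0.0/0 (default, matches everything) -> Router T
  56.64.0.0/10 (56.64.0.0 - 56.127.255.255) -> Router C
  56.64.0.0/12 (56.64.0.0 - 56.79.255.255) -> Router Q
  56.64.0.0/13 (56.64.0.0 - 56.71.255.255) -> Router Z
  56.68.0.0/15 (56.68.0.0 - 56.69.255.255) -> Router R
  56.69.64.0/18 (56.69.64.0 - 56.69.127.255) -> Router H
More-specific entries that do NOT match:
  56.69.97.120/30 (56.69.97.120 - 56.69.97.123) does not contain 56.69.97.113
  56.69.101.112/29 (56.69.101.112 - 56.69.101.119) does not contain 56.69.97.113
  56.69.97.240/28 (56.69.97.240 - 56.69.97.255) does not contain 56.69.97.113
  56.69.97.192/26 (56.69.97.192 - 56.69.97.255) does not contain 56.69.97.113
  56.69.97.128/25 (56.69.97.128 - 56.69.97.255) does not contain 56.69.97.113
  56.69.112.0/23 (56.69.112.0 - 56.69.113.255) does not contain 56.69.97.113
  56.69.32.0/20 (56.69.32.0 - 56.69.47.255) does not contain 56.69.97.113
  56.71.96.0/19 (56.71.96.0 - 56.71.127.255) does not contain 56.69.97.113
Longest matching prefix is /18 -> next hop Router H.

Router H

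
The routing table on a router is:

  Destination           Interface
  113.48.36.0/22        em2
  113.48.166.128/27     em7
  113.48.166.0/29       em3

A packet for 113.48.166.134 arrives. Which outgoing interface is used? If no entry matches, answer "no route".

em7

Routes whose prefix contains 113.48.166.134:
  113.48.166.128/27 (113.48.166.128 - 113.48.166.159) -> em7
More-specific entries that do NOT match:
  113.48.166.0/29 (113.48.166.0 - 113.48.166.7) does not contain 113.48.166.134
Longest matching prefix is /27 -> interface em7.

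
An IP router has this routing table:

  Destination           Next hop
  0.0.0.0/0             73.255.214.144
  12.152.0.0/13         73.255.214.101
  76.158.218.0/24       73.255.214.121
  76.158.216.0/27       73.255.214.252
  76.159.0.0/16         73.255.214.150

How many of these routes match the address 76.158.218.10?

Prefixes containing 76.158.218.10:
  0.0.0.0/0 (default, matches everything)
  76.158.218.0/24 (76.158.218.0 - 76.158.218.255)
Total matching entries: 2.

2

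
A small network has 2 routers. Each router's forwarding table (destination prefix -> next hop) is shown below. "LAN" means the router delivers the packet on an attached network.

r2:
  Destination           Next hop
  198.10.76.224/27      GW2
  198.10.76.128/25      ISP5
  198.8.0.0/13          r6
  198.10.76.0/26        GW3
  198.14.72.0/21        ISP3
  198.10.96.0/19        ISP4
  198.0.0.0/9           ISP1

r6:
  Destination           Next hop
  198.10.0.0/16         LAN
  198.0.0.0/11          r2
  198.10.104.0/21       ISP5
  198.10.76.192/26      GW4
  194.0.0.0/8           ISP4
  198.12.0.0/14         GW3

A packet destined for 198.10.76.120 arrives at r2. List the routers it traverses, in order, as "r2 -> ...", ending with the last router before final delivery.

r2 -> r6

At r2: longest match for 198.10.76.120 is 198.8.0.0/13 -> r6
At r6: longest match for 198.10.76.120 is 198.10.0.0/16 -> LAN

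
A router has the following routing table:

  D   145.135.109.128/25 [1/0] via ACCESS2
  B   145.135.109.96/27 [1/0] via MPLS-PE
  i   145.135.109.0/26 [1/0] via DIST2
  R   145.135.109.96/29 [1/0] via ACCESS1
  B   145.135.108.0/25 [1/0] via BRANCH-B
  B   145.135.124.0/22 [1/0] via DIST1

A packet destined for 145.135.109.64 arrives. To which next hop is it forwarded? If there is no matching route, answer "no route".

No entry's prefix contains 145.135.109.64; there is no default route.

no route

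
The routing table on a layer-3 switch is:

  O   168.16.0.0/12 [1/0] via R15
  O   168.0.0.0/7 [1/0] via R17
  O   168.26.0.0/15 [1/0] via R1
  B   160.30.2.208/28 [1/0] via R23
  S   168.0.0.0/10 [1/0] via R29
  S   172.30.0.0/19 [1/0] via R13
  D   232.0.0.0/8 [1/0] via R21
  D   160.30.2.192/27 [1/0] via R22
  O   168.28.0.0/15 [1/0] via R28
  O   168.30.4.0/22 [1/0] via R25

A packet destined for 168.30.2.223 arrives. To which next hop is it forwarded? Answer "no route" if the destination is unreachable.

Routes whose prefix contains 168.30.2.223:
  168.0.0.0/7 (168.0.0.0 - 169.255.255.255) -> R17
  168.0.0.0/10 (168.0.0.0 - 168.63.255.255) -> R29
  168.16.0.0/12 (168.16.0.0 - 168.31.255.255) -> R15
More-specific entries that do NOT match:
  160.30.2.208/28 (160.30.2.208 - 160.30.2.223) does not contain 168.30.2.223
  160.30.2.192/27 (160.30.2.192 - 160.30.2.223) does not contain 168.30.2.223
  168.30.4.0/22 (168.30.4.0 - 168.30.7.255) does not contain 168.30.2.223
  172.30.0.0/19 (172.30.0.0 - 172.30.31.255) does not contain 168.30.2.223
  168.26.0.0/15 (168.26.0.0 - 168.27.255.255) does not contain 168.30.2.223
  168.28.0.0/15 (168.28.0.0 - 168.29.255.255) does not contain 168.30.2.223
Longest matching prefix is /12 -> next hop R15.

R15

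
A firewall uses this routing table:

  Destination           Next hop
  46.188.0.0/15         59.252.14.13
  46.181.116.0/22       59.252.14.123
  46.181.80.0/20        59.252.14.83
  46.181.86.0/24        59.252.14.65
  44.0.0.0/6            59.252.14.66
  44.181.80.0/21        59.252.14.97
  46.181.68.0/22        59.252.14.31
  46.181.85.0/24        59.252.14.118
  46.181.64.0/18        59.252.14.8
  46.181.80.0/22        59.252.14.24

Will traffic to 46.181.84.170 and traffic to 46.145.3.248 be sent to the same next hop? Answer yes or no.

46.181.84.170: longest match 46.181.80.0/20 -> 59.252.14.83
46.145.3.248: longest match 44.0.0.0/6 -> 59.252.14.66

no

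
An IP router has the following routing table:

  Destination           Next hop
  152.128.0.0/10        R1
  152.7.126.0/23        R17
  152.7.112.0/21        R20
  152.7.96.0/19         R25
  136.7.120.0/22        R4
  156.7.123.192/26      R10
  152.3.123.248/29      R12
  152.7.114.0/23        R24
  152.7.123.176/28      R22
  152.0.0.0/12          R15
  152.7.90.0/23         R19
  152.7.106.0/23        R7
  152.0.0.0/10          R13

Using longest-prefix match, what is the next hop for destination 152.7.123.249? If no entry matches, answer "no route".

Routes whose prefix contains 152.7.123.249:
  152.0.0.0/10 (152.0.0.0 - 152.63.255.255) -> R13
  152.0.0.0/12 (152.0.0.0 - 152.15.255.255) -> R15
  152.7.96.0/19 (152.7.96.0 - 152.7.127.255) -> R25
More-specific entries that do NOT match:
  152.3.123.248/29 (152.3.123.248 - 152.3.123.255) does not contain 152.7.123.249
  152.7.123.176/28 (152.7.123.176 - 152.7.123.191) does not contain 152.7.123.249
  156.7.123.192/26 (156.7.123.192 - 156.7.123.255) does not contain 152.7.123.249
  152.7.126.0/23 (152.7.126.0 - 152.7.127.255) does not contain 152.7.123.249
  152.7.114.0/23 (152.7.114.0 - 152.7.115.255) does not contain 152.7.123.249
  152.7.90.0/23 (152.7.90.0 - 152.7.91.255) does not contain 152.7.123.249
  152.7.106.0/23 (152.7.106.0 - 152.7.107.255) does not contain 152.7.123.249
  136.7.120.0/22 (136.7.120.0 - 136.7.123.255) does not contain 152.7.123.249
  152.7.112.0/21 (152.7.112.0 - 152.7.119.255) does not contain 152.7.123.249
Longest matching prefix is /19 -> next hop R25.

R25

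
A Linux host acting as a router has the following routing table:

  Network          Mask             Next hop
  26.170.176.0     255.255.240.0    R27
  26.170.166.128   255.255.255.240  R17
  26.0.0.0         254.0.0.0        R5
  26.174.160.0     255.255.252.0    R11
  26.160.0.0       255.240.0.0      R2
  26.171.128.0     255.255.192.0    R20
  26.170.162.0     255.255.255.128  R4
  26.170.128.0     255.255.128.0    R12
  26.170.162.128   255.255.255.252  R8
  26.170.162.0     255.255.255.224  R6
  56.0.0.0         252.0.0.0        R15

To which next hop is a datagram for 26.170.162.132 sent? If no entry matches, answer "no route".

Routes whose prefix contains 26.170.162.132:
  26.0.0.0/7 (26.0.0.0 - 27.255.255.255) -> R5
  26.160.0.0/12 (26.160.0.0 - 26.175.255.255) -> R2
  26.170.128.0/17 (26.170.128.0 - 26.170.255.255) -> R12
More-specific entries that do NOT match:
  26.170.162.128/30 (26.170.162.128 - 26.170.162.131) does not contain 26.170.162.132
  26.170.166.128/28 (26.170.166.128 - 26.170.166.143) does not contain 26.170.162.132
  26.170.162.0/27 (26.170.162.0 - 26.170.162.31) does not contain 26.170.162.132
  26.170.162.0/25 (26.170.162.0 - 26.170.162.127) does not contain 26.170.162.132
  26.174.160.0/22 (26.174.160.0 - 26.174.163.255) does not contain 26.170.162.132
  26.170.176.0/20 (26.170.176.0 - 26.170.191.255) does not contain 26.170.162.132
  26.171.128.0/18 (26.171.128.0 - 26.171.191.255) does not contain 26.170.162.132
Longest matching prefix is /17 -> next hop R12.

R12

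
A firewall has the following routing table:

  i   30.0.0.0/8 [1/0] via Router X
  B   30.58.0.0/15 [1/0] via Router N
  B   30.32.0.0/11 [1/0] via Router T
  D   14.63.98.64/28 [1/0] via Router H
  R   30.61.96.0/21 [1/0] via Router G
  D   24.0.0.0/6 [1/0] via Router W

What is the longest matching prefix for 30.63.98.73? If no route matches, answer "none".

Entries matching 30.63.98.73:
  30.0.0.0/8 (30.0.0.0 - 30.255.255.255)
  30.32.0.0/11 (30.32.0.0 - 30.63.255.255)
Most specific is 30.32.0.0/11.

30.32.0.0/11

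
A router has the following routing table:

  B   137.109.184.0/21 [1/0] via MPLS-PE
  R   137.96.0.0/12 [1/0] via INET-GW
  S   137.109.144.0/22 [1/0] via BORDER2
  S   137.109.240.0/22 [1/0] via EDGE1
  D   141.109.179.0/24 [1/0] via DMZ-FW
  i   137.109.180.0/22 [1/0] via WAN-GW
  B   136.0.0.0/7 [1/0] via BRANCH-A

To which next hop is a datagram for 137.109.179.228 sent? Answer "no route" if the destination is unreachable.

Routes whose prefix contains 137.109.179.228:
  136.0.0.0/7 (136.0.0.0 - 137.255.255.255) -> BRANCH-A
  137.96.0.0/12 (137.96.0.0 - 137.111.255.255) -> INET-GW
More-specific entries that do NOT match:
  141.109.179.0/24 (141.109.179.0 - 141.109.179.255) does not contain 137.109.179.228
  137.109.144.0/22 (137.109.144.0 - 137.109.147.255) does not contain 137.109.179.228
  137.109.240.0/22 (137.109.240.0 - 137.109.243.255) does not contain 137.109.179.228
  137.109.180.0/22 (137.109.180.0 - 137.109.183.255) does not contain 137.109.179.228
  137.109.184.0/21 (137.109.184.0 - 137.109.191.255) does not contain 137.109.179.228
Longest matching prefix is /12 -> next hop INET-GW.

INET-GW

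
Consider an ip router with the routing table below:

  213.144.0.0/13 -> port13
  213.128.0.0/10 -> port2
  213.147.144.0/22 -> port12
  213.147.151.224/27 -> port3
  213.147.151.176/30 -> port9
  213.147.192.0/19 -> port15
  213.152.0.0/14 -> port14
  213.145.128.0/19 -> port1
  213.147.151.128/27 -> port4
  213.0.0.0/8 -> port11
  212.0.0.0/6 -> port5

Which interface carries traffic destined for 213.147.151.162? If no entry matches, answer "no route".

port13

Routes whose prefix contains 213.147.151.162:
  212.0.0.0/6 (212.0.0.0 - 215.255.255.255) -> port5
  213.0.0.0/8 (213.0.0.0 - 213.255.255.255) -> port11
  213.128.0.0/10 (213.128.0.0 - 213.191.255.255) -> port2
  213.144.0.0/13 (213.144.0.0 - 213.151.255.255) -> port13
More-specific entries that do NOT match:
  213.147.151.176/30 (213.147.151.176 - 213.147.151.179) does not contain 213.147.151.162
  213.147.151.224/27 (213.147.151.224 - 213.147.151.255) does not contain 213.147.151.162
  213.147.151.128/27 (213.147.151.128 - 213.147.151.159) does not contain 213.147.151.162
  213.147.144.0/22 (213.147.144.0 - 213.147.147.255) does not contain 213.147.151.162
  213.147.192.0/19 (213.147.192.0 - 213.147.223.255) does not contain 213.147.151.162
  213.145.128.0/19 (213.145.128.0 - 213.145.159.255) does not contain 213.147.151.162
  213.152.0.0/14 (213.152.0.0 - 213.155.255.255) does not contain 213.147.151.162
Longest matching prefix is /13 -> interface port13.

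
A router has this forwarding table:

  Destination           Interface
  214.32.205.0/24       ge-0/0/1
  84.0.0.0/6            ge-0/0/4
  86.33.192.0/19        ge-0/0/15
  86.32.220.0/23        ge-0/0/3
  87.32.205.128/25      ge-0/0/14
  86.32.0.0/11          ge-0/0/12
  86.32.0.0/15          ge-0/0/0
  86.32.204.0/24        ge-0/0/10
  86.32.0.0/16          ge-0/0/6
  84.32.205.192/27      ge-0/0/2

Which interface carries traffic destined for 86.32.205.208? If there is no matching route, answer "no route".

Routes whose prefix contains 86.32.205.208:
  84.0.0.0/6 (84.0.0.0 - 87.255.255.255) -> ge-0/0/4
  86.32.0.0/11 (86.32.0.0 - 86.63.255.255) -> ge-0/0/12
  86.32.0.0/15 (86.32.0.0 - 86.33.255.255) -> ge-0/0/0
  86.32.0.0/16 (86.32.0.0 - 86.32.255.255) -> ge-0/0/6
More-specific entries that do NOT match:
  84.32.205.192/27 (84.32.205.192 - 84.32.205.223) does not contain 86.32.205.208
  87.32.205.128/25 (87.32.205.128 - 87.32.205.255) does not contain 86.32.205.208
  214.32.205.0/24 (214.32.205.0 - 214.32.205.255) does not contain 86.32.205.208
  86.32.204.0/24 (86.32.204.0 - 86.32.204.255) does not contain 86.32.205.208
  86.32.220.0/23 (86.32.220.0 - 86.32.221.255) does not contain 86.32.205.208
  86.33.192.0/19 (86.33.192.0 - 86.33.223.255) does not contain 86.32.205.208
Longest matching prefix is /16 -> interface ge-0/0/6.

ge-0/0/6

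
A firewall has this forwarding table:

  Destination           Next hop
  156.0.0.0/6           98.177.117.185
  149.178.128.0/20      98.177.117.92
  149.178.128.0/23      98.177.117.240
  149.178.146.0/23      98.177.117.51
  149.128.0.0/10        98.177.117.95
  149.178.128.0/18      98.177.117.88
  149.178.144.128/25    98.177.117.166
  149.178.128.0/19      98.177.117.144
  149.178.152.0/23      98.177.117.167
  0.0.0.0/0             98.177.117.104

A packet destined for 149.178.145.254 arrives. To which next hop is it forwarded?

98.177.117.144

Routes whose prefix contains 149.178.145.254:
  0.0.0.0/0 (default, matches everything) -> 98.177.117.104
  149.128.0.0/10 (149.128.0.0 - 149.191.255.255) -> 98.177.117.95
  149.178.128.0/18 (149.178.128.0 - 149.178.191.255) -> 98.177.117.88
  149.178.128.0/19 (149.178.128.0 - 149.178.159.255) -> 98.177.117.144
More-specific entries that do NOT match:
  149.178.144.128/25 (149.178.144.128 - 149.178.144.255) does not contain 149.178.145.254
  149.178.128.0/23 (149.178.128.0 - 149.178.129.255) does not contain 149.178.145.254
  149.178.146.0/23 (149.178.146.0 - 149.178.147.255) does not contain 149.178.145.254
  149.178.152.0/23 (149.178.152.0 - 149.178.153.255) does not contain 149.178.145.254
  149.178.128.0/20 (149.178.128.0 - 149.178.143.255) does not contain 149.178.145.254
Longest matching prefix is /19 -> next hop 98.177.117.144.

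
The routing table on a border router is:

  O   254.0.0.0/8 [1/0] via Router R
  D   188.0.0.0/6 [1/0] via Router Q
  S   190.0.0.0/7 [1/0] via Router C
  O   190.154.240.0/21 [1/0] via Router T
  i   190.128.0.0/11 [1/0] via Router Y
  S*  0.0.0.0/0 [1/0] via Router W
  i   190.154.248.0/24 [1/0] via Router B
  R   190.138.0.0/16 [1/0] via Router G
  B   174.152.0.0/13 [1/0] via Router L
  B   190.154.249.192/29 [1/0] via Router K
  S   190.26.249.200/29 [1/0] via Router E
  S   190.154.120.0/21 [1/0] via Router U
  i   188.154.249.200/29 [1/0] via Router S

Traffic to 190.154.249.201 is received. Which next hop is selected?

Routes whose prefix contains 190.154.249.201:
  0.0.0.0/0 (default, matches everything) -> Router W
  188.0.0.0/6 (188.0.0.0 - 191.255.255.255) -> Router Q
  190.0.0.0/7 (190.0.0.0 - 191.255.255.255) -> Router C
  190.128.0.0/11 (190.128.0.0 - 190.159.255.255) -> Router Y
More-specific entries that do NOT match:
  190.154.249.192/29 (190.154.249.192 - 190.154.249.199) does not contain 190.154.249.201
  190.26.249.200/29 (190.26.249.200 - 190.26.249.207) does not contain 190.154.249.201
  188.154.249.200/29 (188.154.249.200 - 188.154.249.207) does not contain 190.154.249.201
  190.154.248.0/24 (190.154.248.0 - 190.154.248.255) does not contain 190.154.249.201
  190.154.240.0/21 (190.154.240.0 - 190.154.247.255) does not contain 190.154.249.201
  190.154.120.0/21 (190.154.120.0 - 190.154.127.255) does not contain 190.154.249.201
  190.138.0.0/16 (190.138.0.0 - 190.138.255.255) does not contain 190.154.249.201
  174.152.0.0/13 (174.152.0.0 - 174.159.255.255) does not contain 190.154.249.201
Longest matching prefix is /11 -> next hop Router Y.

Router Y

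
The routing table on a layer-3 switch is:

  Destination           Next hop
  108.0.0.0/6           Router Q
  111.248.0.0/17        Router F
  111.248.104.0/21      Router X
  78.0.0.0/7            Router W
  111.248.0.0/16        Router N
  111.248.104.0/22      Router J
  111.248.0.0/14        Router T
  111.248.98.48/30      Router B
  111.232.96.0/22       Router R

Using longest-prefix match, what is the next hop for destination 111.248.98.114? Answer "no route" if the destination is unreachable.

Routes whose prefix contains 111.248.98.114:
  108.0.0.0/6 (108.0.0.0 - 111.255.255.255) -> Router Q
  111.248.0.0/14 (111.248.0.0 - 111.251.255.255) -> Router T
  111.248.0.0/16 (111.248.0.0 - 111.248.255.255) -> Router N
  111.248.0.0/17 (111.248.0.0 - 111.248.127.255) -> Router F
More-specific entries that do NOT match:
  111.248.98.48/30 (111.248.98.48 - 111.248.98.51) does not contain 111.248.98.114
  111.248.104.0/22 (111.248.104.0 - 111.248.107.255) does not contain 111.248.98.114
  111.232.96.0/22 (111.232.96.0 - 111.232.99.255) does not contain 111.248.98.114
  111.248.104.0/21 (111.248.104.0 - 111.248.111.255) does not contain 111.248.98.114
Longest matching prefix is /17 -> next hop Router F.

Router F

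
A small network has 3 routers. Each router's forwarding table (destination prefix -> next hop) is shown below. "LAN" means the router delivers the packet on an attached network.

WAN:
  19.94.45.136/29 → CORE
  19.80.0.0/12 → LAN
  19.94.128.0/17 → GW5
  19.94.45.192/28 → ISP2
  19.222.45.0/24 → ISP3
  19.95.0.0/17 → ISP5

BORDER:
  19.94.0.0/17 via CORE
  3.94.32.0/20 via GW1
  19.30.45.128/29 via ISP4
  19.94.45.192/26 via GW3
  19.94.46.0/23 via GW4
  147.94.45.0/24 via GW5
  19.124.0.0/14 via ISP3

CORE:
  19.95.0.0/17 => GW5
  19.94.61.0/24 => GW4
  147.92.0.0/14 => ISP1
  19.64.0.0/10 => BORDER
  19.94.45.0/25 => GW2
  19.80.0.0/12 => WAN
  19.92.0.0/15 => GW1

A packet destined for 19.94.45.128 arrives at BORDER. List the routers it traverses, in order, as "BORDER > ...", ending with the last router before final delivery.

At BORDER: longest match for 19.94.45.128 is 19.94.0.0/17 -> CORE
At CORE: longest match for 19.94.45.128 is 19.80.0.0/12 -> WAN
At WAN: longest match for 19.94.45.128 is 19.80.0.0/12 -> LAN

BORDER > CORE > WAN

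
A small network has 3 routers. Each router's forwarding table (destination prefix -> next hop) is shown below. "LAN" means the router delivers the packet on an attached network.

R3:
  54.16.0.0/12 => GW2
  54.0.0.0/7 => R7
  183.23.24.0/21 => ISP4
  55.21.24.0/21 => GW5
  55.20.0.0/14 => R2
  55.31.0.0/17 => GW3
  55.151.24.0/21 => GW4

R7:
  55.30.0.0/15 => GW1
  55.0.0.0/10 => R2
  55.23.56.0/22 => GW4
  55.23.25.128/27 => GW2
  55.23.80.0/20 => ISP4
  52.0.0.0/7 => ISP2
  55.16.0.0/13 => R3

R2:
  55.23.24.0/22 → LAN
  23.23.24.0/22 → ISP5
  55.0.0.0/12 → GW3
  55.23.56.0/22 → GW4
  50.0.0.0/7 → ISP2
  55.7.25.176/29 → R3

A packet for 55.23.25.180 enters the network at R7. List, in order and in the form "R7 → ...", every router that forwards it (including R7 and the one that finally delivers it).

At R7: longest match for 55.23.25.180 is 55.16.0.0/13 -> R3
At R3: longest match for 55.23.25.180 is 55.20.0.0/14 -> R2
At R2: longest match for 55.23.25.180 is 55.23.24.0/22 -> LAN

R7 → R3 → R2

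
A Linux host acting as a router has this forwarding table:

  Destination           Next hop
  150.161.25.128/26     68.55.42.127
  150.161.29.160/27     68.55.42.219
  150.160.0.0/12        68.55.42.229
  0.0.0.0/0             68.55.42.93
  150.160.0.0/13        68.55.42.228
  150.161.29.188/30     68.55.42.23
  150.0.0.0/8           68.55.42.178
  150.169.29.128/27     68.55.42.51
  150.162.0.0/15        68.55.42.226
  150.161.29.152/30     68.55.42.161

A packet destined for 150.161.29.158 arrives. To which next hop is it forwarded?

Routes whose prefix contains 150.161.29.158:
  0.0.0.0/0 (default, matches everything) -> 68.55.42.93
  150.0.0.0/8 (150.0.0.0 - 150.255.255.255) -> 68.55.42.178
  150.160.0.0/12 (150.160.0.0 - 150.175.255.255) -> 68.55.42.229
  150.160.0.0/13 (150.160.0.0 - 150.167.255.255) -> 68.55.42.228
More-specific entries that do NOT match:
  150.161.29.188/30 (150.161.29.188 - 150.161.29.191) does not contain 150.161.29.158
  150.161.29.152/30 (150.161.29.152 - 150.161.29.155) does not contain 150.161.29.158
  150.161.29.160/27 (150.161.29.160 - 150.161.29.191) does not contain 150.161.29.158
  150.169.29.128/27 (150.169.29.128 - 150.169.29.159) does not contain 150.161.29.158
  150.161.25.128/26 (150.161.25.128 - 150.161.25.191) does not contain 150.161.29.158
  150.162.0.0/15 (150.162.0.0 - 150.163.255.255) does not contain 150.161.29.158
Longest matching prefix is /13 -> next hop 68.55.42.228.

68.55.42.228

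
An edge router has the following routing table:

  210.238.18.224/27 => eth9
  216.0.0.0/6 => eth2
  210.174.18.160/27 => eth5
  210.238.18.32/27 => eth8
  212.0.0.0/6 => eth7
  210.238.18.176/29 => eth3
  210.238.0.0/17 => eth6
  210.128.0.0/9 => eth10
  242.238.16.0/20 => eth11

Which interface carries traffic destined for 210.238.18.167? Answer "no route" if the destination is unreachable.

eth6

Routes whose prefix contains 210.238.18.167:
  210.128.0.0/9 (210.128.0.0 - 210.255.255.255) -> eth10
  210.238.0.0/17 (210.238.0.0 - 210.238.127.255) -> eth6
More-specific entries that do NOT match:
  210.238.18.176/29 (210.238.18.176 - 210.238.18.183) does not contain 210.238.18.167
  210.238.18.224/27 (210.238.18.224 - 210.238.18.255) does not contain 210.238.18.167
  210.174.18.160/27 (210.174.18.160 - 210.174.18.191) does not contain 210.238.18.167
  210.238.18.32/27 (210.238.18.32 - 210.238.18.63) does not contain 210.238.18.167
  242.238.16.0/20 (242.238.16.0 - 242.238.31.255) does not contain 210.238.18.167
Longest matching prefix is /17 -> interface eth6.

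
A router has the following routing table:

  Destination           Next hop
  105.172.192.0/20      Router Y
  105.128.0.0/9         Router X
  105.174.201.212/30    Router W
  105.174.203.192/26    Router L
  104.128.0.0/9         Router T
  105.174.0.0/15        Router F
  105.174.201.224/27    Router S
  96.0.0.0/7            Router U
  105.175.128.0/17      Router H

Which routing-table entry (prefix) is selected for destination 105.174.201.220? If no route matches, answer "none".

Entries matching 105.174.201.220:
  105.128.0.0/9 (105.128.0.0 - 105.255.255.255)
  105.174.0.0/15 (105.174.0.0 - 105.175.255.255)
Most specific is 105.174.0.0/15.

105.174.0.0/15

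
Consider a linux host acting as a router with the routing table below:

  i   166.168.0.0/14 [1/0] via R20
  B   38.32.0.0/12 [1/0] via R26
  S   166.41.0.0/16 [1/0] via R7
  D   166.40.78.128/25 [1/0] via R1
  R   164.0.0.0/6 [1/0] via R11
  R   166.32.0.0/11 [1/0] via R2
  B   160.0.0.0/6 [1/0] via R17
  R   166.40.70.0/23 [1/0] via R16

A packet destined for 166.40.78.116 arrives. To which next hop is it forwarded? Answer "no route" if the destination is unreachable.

R2

Routes whose prefix contains 166.40.78.116:
  164.0.0.0/6 (164.0.0.0 - 167.255.255.255) -> R11
  166.32.0.0/11 (166.32.0.0 - 166.63.255.255) -> R2
More-specific entries that do NOT match:
  166.40.78.128/25 (166.40.78.128 - 166.40.78.255) does not contain 166.40.78.116
  166.40.70.0/23 (166.40.70.0 - 166.40.71.255) does not contain 166.40.78.116
  166.41.0.0/16 (166.41.0.0 - 166.41.255.255) does not contain 166.40.78.116
  166.168.0.0/14 (166.168.0.0 - 166.171.255.255) does not contain 166.40.78.116
  38.32.0.0/12 (38.32.0.0 - 38.47.255.255) does not contain 166.40.78.116
Longest matching prefix is /11 -> next hop R2.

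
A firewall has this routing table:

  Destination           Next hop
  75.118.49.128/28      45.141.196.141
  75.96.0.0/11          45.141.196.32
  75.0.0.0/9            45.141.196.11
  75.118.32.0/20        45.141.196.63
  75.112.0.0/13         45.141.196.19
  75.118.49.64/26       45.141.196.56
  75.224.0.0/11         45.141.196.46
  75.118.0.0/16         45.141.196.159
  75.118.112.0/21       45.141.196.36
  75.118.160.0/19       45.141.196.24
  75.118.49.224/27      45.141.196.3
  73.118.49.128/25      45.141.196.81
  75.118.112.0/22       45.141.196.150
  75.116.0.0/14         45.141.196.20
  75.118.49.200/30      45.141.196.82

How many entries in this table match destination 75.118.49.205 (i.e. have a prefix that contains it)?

5

Prefixes containing 75.118.49.205:
  75.0.0.0/9 (75.0.0.0 - 75.127.255.255)
  75.96.0.0/11 (75.96.0.0 - 75.127.255.255)
  75.112.0.0/13 (75.112.0.0 - 75.119.255.255)
  75.116.0.0/14 (75.116.0.0 - 75.119.255.255)
  75.118.0.0/16 (75.118.0.0 - 75.118.255.255)
Total matching entries: 5.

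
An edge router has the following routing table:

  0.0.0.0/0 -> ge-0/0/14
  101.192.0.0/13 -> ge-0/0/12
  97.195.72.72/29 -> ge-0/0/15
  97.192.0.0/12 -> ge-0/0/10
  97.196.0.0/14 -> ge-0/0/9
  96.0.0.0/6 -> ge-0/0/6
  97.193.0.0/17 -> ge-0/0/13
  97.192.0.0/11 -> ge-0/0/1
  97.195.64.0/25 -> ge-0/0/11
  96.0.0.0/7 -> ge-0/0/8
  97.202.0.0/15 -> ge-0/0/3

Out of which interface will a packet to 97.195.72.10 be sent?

Routes whose prefix contains 97.195.72.10:
  0.0.0.0/0 (default, matches everything) -> ge-0/0/14
  96.0.0.0/6 (96.0.0.0 - 99.255.255.255) -> ge-0/0/6
  96.0.0.0/7 (96.0.0.0 - 97.255.255.255) -> ge-0/0/8
  97.192.0.0/11 (97.192.0.0 - 97.223.255.255) -> ge-0/0/1
  97.192.0.0/12 (97.192.0.0 - 97.207.255.255) -> ge-0/0/10
More-specific entries that do NOT match:
  97.195.72.72/29 (97.195.72.72 - 97.195.72.79) does not contain 97.195.72.10
  97.195.64.0/25 (97.195.64.0 - 97.195.64.127) does not contain 97.195.72.10
  97.193.0.0/17 (97.193.0.0 - 97.193.127.255) does not contain 97.195.72.10
  97.202.0.0/15 (97.202.0.0 - 97.203.255.255) does not contain 97.195.72.10
  97.196.0.0/14 (97.196.0.0 - 97.199.255.255) does not contain 97.195.72.10
  101.192.0.0/13 (101.192.0.0 - 101.199.255.255) does not contain 97.195.72.10
Longest matching prefix is /12 -> interface ge-0/0/10.

ge-0/0/10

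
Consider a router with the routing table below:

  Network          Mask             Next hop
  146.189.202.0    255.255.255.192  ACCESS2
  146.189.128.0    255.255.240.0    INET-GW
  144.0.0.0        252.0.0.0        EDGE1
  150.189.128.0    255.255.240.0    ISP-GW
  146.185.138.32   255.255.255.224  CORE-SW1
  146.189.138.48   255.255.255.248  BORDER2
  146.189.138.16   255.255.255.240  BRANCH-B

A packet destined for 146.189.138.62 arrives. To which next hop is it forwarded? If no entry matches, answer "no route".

Routes whose prefix contains 146.189.138.62:
  144.0.0.0/6 (144.0.0.0 - 147.255.255.255) -> EDGE1
  146.189.128.0/20 (146.189.128.0 - 146.189.143.255) -> INET-GW
More-specific entries that do NOT match:
  146.189.138.48/29 (146.189.138.48 - 146.189.138.55) does not contain 146.189.138.62
  146.189.138.16/28 (146.189.138.16 - 146.189.138.31) does not contain 146.189.138.62
  146.185.138.32/27 (146.185.138.32 - 146.185.138.63) does not contain 146.189.138.62
  146.189.202.0/26 (146.189.202.0 - 146.189.202.63) does not contain 146.189.138.62
Longest matching prefix is /20 -> next hop INET-GW.

INET-GW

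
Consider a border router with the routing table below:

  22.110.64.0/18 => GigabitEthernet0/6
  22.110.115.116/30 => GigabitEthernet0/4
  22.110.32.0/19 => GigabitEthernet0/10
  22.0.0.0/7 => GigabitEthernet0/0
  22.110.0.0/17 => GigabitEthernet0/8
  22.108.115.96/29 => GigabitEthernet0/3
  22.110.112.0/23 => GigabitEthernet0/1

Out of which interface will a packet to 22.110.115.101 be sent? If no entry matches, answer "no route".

Routes whose prefix contains 22.110.115.101:
  22.0.0.0/7 (22.0.0.0 - 23.255.255.255) -> GigabitEthernet0/0
  22.110.0.0/17 (22.110.0.0 - 22.110.127.255) -> GigabitEthernet0/8
  22.110.64.0/18 (22.110.64.0 - 22.110.127.255) -> GigabitEthernet0/6
More-specific entries that do NOT match:
  22.110.115.116/30 (22.110.115.116 - 22.110.115.119) does not contain 22.110.115.101
  22.108.115.96/29 (22.108.115.96 - 22.108.115.103) does not contain 22.110.115.101
  22.110.112.0/23 (22.110.112.0 - 22.110.113.255) does not contain 22.110.115.101
  22.110.32.0/19 (22.110.32.0 - 22.110.63.255) does not contain 22.110.115.101
Longest matching prefix is /18 -> interface GigabitEthernet0/6.

GigabitEthernet0/6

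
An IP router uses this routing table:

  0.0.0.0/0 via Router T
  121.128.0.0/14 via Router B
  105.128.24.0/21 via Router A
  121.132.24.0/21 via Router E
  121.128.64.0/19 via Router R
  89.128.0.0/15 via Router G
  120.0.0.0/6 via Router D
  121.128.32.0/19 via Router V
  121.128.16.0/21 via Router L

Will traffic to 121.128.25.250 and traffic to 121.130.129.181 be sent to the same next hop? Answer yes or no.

yes

121.128.25.250: longest match 121.128.0.0/14 -> Router B
121.130.129.181: longest match 121.128.0.0/14 -> Router B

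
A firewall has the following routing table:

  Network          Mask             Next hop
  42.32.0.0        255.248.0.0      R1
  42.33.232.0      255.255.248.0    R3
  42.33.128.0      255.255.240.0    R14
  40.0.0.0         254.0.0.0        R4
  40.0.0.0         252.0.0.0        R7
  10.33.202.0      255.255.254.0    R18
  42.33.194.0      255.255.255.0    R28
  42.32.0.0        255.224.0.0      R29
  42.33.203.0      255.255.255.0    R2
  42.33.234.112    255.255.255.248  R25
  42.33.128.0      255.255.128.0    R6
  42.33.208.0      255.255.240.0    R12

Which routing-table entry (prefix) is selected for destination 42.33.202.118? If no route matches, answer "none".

Entries matching 42.33.202.118:
  40.0.0.0/6 (40.0.0.0 - 43.255.255.255)
  42.32.0.0/11 (42.32.0.0 - 42.63.255.255)
  42.32.0.0/13 (42.32.0.0 - 42.39.255.255)
  42.33.128.0/17 (42.33.128.0 - 42.33.255.255)
Most specific is 42.33.128.0/17.

42.33.128.0/17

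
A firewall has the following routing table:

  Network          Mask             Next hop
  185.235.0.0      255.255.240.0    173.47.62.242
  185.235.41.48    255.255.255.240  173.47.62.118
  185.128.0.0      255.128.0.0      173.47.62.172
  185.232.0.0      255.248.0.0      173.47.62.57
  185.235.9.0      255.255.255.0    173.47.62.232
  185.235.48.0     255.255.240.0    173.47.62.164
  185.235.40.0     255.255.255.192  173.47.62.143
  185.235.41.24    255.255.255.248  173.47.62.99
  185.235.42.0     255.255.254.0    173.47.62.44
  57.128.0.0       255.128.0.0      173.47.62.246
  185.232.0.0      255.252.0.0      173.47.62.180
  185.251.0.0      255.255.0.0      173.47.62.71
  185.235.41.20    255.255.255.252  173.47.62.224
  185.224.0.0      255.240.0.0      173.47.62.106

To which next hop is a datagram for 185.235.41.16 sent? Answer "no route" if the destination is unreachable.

Routes whose prefix contains 185.235.41.16:
  185.128.0.0/9 (185.128.0.0 - 185.255.255.255) -> 173.47.62.172
  185.224.0.0/12 (185.224.0.0 - 185.239.255.255) -> 173.47.62.106
  185.232.0.0/13 (185.232.0.0 - 185.239.255.255) -> 173.47.62.57
  185.232.0.0/14 (185.232.0.0 - 185.235.255.255) -> 173.47.62.180
More-specific entries that do NOT match:
  185.235.41.20/30 (185.235.41.20 - 185.235.41.23) does not contain 185.235.41.16
  185.235.41.24/29 (185.235.41.24 - 185.235.41.31) does not contain 185.235.41.16
  185.235.41.48/28 (185.235.41.48 - 185.235.41.63) does not contain 185.235.41.16
  185.235.40.0/26 (185.235.40.0 - 185.235.40.63) does not contain 185.235.41.16
  185.235.9.0/24 (185.235.9.0 - 185.235.9.255) does not contain 185.235.41.16
  185.235.42.0/23 (185.235.42.0 - 185.235.43.255) does not contain 185.235.41.16
  185.235.0.0/20 (185.235.0.0 - 185.235.15.255) does not contain 185.235.41.16
  185.235.48.0/20 (185.235.48.0 - 185.235.63.255) does not contain 185.235.41.16
  185.251.0.0/16 (185.251.0.0 - 185.251.255.255) does not contain 185.235.41.16
Longest matching prefix is /14 -> next hop 173.47.62.180.

173.47.62.180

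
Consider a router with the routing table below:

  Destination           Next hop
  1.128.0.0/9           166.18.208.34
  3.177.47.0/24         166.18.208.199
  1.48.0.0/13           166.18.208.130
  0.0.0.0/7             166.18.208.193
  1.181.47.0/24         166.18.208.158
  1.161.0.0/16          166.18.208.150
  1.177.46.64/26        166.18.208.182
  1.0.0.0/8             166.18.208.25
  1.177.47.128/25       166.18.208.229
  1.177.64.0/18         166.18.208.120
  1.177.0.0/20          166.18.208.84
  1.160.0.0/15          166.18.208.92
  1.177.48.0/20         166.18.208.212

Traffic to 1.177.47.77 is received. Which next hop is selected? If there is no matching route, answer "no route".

166.18.208.34

Routes whose prefix contains 1.177.47.77:
  0.0.0.0/7 (0.0.0.0 - 1.255.255.255) -> 166.18.208.193
  1.0.0.0/8 (1.0.0.0 - 1.255.255.255) -> 166.18.208.25
  1.128.0.0/9 (1.128.0.0 - 1.255.255.255) -> 166.18.208.34
More-specific entries that do NOT match:
  1.177.46.64/26 (1.177.46.64 - 1.177.46.127) does not contain 1.177.47.77
  1.177.47.128/25 (1.177.47.128 - 1.177.47.255) does not contain 1.177.47.77
  3.177.47.0/24 (3.177.47.0 - 3.177.47.255) does not contain 1.177.47.77
  1.181.47.0/24 (1.181.47.0 - 1.181.47.255) does not contain 1.177.47.77
  1.177.0.0/20 (1.177.0.0 - 1.177.15.255) does not contain 1.177.47.77
  1.177.48.0/20 (1.177.48.0 - 1.177.63.255) does not contain 1.177.47.77
  1.177.64.0/18 (1.177.64.0 - 1.177.127.255) does not contain 1.177.47.77
  1.161.0.0/16 (1.161.0.0 - 1.161.255.255) does not contain 1.177.47.77
  1.160.0.0/15 (1.160.0.0 - 1.161.255.255) does not contain 1.177.47.77
  1.48.0.0/13 (1.48.0.0 - 1.55.255.255) does not contain 1.177.47.77
Longest matching prefix is /9 -> next hop 166.18.208.34.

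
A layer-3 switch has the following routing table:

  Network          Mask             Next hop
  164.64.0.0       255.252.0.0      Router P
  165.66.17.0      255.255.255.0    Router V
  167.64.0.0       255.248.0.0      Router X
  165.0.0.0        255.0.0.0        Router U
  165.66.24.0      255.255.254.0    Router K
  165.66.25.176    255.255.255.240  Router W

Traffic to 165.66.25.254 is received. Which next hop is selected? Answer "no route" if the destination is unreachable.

Routes whose prefix contains 165.66.25.254:
  165.0.0.0/8 (165.0.0.0 - 165.255.255.255) -> Router U
  165.66.24.0/23 (165.66.24.0 - 165.66.25.255) -> Router K
More-specific entries that do NOT match:
  165.66.25.176/28 (165.66.25.176 - 165.66.25.191) does not contain 165.66.25.254
  165.66.17.0/24 (165.66.17.0 - 165.66.17.255) does not contain 165.66.25.254
Longest matching prefix is /23 -> next hop Router K.

Router K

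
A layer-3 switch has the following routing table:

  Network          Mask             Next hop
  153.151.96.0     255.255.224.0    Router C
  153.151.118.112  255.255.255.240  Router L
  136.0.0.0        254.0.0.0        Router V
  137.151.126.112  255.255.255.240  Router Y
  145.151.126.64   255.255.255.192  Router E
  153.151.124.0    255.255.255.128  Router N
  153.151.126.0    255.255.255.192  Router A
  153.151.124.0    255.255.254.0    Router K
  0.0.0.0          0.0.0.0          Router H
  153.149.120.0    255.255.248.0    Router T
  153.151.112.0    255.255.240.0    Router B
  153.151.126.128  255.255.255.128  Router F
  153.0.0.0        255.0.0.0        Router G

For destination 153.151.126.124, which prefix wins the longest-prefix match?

Entries matching 153.151.126.124:
  0.0.0.0/0 (default, matches everything)
  153.0.0.0/8 (153.0.0.0 - 153.255.255.255)
  153.151.96.0/19 (153.151.96.0 - 153.151.127.255)
  153.151.112.0/20 (153.151.112.0 - 153.151.127.255)
Most specific is 153.151.112.0/20.

153.151.112.0/20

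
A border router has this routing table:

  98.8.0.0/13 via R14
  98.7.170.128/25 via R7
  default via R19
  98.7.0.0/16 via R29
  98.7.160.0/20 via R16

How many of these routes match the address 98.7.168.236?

3

Prefixes containing 98.7.168.236:
  0.0.0.0/0 (default, matches everything)
  98.7.0.0/16 (98.7.0.0 - 98.7.255.255)
  98.7.160.0/20 (98.7.160.0 - 98.7.175.255)
Total matching entries: 3.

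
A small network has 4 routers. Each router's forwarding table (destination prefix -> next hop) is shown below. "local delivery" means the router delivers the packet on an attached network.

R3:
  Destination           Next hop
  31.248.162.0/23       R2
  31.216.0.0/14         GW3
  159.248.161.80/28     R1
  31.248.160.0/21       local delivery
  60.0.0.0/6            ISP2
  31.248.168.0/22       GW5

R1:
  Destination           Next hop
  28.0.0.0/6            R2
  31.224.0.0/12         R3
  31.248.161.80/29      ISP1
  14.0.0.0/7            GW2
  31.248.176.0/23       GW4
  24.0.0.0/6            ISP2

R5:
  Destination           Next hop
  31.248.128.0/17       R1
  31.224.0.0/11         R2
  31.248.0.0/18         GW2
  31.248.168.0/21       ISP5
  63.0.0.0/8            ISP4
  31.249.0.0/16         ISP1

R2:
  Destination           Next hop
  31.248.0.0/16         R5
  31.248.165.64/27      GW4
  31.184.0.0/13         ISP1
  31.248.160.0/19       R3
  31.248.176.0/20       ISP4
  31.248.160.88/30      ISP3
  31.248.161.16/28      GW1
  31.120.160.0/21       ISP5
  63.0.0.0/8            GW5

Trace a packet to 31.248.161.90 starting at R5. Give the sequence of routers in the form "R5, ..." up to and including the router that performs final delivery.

At R5: longest match for 31.248.161.90 is 31.248.128.0/17 -> R1
At R1: longest match for 31.248.161.90 is 28.0.0.0/6 -> R2
At R2: longest match for 31.248.161.90 is 31.248.160.0/19 -> R3
At R3: longest match for 31.248.161.90 is 31.248.160.0/21 -> local delivery

R5, R1, R2, R3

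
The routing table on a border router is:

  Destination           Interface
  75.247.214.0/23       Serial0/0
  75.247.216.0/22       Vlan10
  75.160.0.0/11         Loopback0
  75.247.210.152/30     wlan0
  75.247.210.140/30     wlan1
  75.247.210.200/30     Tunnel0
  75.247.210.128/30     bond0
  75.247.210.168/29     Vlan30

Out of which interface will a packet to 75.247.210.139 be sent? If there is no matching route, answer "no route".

no route

No entry's prefix contains 75.247.210.139; there is no default route.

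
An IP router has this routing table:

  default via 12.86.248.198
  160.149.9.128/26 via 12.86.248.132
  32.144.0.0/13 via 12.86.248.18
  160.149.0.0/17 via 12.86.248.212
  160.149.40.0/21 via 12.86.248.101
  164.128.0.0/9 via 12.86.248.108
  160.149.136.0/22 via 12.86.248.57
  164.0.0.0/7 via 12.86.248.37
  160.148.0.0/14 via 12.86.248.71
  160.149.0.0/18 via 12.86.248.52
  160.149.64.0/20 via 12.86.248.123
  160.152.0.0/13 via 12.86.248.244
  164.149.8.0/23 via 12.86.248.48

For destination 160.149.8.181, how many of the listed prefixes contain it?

4

Prefixes containing 160.149.8.181:
  0.0.0.0/0 (default, matches everything)
  160.148.0.0/14 (160.148.0.0 - 160.151.255.255)
  160.149.0.0/17 (160.149.0.0 - 160.149.127.255)
  160.149.0.0/18 (160.149.0.0 - 160.149.63.255)
Total matching entries: 4.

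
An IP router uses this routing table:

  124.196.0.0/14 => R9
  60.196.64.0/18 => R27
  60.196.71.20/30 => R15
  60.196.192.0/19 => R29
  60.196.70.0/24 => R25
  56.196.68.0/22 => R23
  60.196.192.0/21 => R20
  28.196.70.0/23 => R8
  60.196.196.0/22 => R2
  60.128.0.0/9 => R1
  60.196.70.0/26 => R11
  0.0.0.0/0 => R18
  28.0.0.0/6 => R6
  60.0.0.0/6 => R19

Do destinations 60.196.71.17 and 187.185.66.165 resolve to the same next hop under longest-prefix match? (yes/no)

60.196.71.17: longest match 60.196.64.0/18 -> R27
187.185.66.165: longest match 0.0.0.0/0 -> R18

no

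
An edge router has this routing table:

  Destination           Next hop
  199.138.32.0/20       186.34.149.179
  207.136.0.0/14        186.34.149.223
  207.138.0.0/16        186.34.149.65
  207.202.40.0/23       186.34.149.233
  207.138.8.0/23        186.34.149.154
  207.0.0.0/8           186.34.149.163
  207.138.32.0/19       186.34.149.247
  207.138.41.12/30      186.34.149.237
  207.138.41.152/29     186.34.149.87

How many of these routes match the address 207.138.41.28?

4

Prefixes containing 207.138.41.28:
  207.0.0.0/8 (207.0.0.0 - 207.255.255.255)
  207.136.0.0/14 (207.136.0.0 - 207.139.255.255)
  207.138.0.0/16 (207.138.0.0 - 207.138.255.255)
  207.138.32.0/19 (207.138.32.0 - 207.138.63.255)
Total matching entries: 4.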